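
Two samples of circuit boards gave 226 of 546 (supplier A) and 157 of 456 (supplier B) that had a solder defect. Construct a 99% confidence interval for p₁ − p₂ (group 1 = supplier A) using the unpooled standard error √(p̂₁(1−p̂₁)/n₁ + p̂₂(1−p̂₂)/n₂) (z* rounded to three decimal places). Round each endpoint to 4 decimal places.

(-0.0093, 0.1486)

p̂₁ = 0.41392, p̂₂ = 0.34430, so the observed difference is 0.06962.
SE = √(0.000444304 + 0.000495081) = √0.000939385 = 0.030649.
The 99% critical value is z* = 2.576. Margin of error = 0.07895.
CI: 0.06962 ± 0.07895 = (-0.0093, 0.1486).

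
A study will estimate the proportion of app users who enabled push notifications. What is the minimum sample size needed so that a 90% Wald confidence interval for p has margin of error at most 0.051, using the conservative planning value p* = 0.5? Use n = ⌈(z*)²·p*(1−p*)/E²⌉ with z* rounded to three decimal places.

n = 261

The 90% critical value is z* = 1.645.
p*(1−p*) = 0.2500.
(z*)²·p*(1−p*)/E² = 2.706025·0.2500/0.002601 = 260.095.
Rounding up, n = 261.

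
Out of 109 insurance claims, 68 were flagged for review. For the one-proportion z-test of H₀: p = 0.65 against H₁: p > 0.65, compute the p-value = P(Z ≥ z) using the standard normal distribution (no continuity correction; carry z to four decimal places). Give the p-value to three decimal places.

p-value = 0.716

Sample proportion p̂ = 68/109 = 0.62385.
SE₀ = √(0.65·0.35/109) = 0.045685.
z = (p̂ − p₀)/SE = (68/109 − 0.65)/0.045685 ≈ -0.5723.
From the standard normal, P(Z ≥ z) = 0.716.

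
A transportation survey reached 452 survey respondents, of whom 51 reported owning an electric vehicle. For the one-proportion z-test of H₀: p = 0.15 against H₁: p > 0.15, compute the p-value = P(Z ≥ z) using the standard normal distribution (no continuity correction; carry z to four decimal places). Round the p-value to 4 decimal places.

p̂ = 51/452 = 0.11283.
Under H₀, SE = √(p₀(1−p₀)/n) = √(0.15·0.85/452) = √0.000282080 = 0.016795.
z = (p̂ − p₀)/SE = (51/452 − 0.15)/0.016795 ≈ -2.2130.
From the standard normal, P(Z ≥ z) = 0.9866.

p-value = 0.9866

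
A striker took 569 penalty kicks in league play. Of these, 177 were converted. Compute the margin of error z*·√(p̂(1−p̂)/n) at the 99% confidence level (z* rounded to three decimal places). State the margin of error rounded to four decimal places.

p̂ = 177/569 = 0.31107.
SE(p̂) = √(0.31107·0.68893/569) = 0.019407.
z* = 2.576 at the 99% level.
ME = 2.576·0.019407 = 0.0500.

ME = 0.0500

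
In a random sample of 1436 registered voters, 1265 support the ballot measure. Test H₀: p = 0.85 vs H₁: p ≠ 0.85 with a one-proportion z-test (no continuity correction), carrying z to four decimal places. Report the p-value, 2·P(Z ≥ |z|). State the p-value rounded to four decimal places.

p-value = 0.0010

Sample proportion p̂ = 1265/1436 = 0.88092.
Under H₀, SE = √(p₀(1−p₀)/n) = √(0.85·0.15/1436) = √0.000088788 = 0.009423.
Test statistic (full precision, shown to 4 dp): z = (1265/1436 − 0.85)/SE₀ ≈ 3.2813.
p-value = 2·P(Z ≥ |z|) with z = 3.2813 → 0.0010.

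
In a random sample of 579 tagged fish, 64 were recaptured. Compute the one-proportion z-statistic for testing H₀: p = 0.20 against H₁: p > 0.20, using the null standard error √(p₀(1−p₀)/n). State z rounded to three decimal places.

The sample proportion is 64/579 = 0.11054.
SE₀ = √(0.20·0.80/579) = 0.016623.
z = (0.11054 − 0.20)/0.016623 = -0.08946/0.016623 = -5.382.

z = -5.382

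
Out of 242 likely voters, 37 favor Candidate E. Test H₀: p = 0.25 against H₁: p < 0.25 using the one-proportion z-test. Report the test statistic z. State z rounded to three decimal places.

z = -3.489

p̂ = 37/242 = 0.15289.
Under H₀, SE = √(p₀(1−p₀)/n) = √(0.25·0.75/242) = √0.000774793 = 0.027835.
Test statistic: z = -0.09711/0.027835 = -3.489.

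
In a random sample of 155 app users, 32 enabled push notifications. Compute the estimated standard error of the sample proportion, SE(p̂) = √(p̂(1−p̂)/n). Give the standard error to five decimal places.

p̂ = 32/155 = 0.20645.
p̂(1−p̂) = 0.163828.
SE = √(0.163828/155) = 0.03251.

SE = 0.03251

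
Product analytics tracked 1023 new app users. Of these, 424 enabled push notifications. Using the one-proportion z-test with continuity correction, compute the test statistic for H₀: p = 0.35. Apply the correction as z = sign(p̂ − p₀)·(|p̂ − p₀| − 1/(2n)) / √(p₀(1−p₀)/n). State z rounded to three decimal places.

z = 4.290

Sample proportion p̂ = 424/1023 = 0.41447. p̂ − p₀ = 0.064467.
1/(2n) = 0.000489.
Corrected numerator: |0.064467| − 0.000489 = 0.063978.
Under H₀, SE = √(p₀(1−p₀)/n) = √(0.35·0.65/1023) = √0.000222385 = 0.014913.
z = +0.063978/0.014913 = 4.290.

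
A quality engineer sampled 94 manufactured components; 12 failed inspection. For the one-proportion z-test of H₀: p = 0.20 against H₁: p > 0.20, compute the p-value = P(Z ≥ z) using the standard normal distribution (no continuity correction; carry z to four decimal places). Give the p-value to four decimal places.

p̂ = 12/94 = 0.12766.
Null standard error: √(0.20·0.80/94) = √0.001702128 = 0.041257.
Test statistic (full precision, shown to 4 dp): z = (12/94 − 0.20)/SE₀ ≈ -1.7534.
From the standard normal, P(Z ≥ z) = 0.9602.

p-value = 0.9602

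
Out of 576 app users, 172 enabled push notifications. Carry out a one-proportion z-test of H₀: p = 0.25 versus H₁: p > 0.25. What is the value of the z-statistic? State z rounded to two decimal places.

Sample proportion p̂ = 172/576 = 0.29861.
SE₀ = √(0.25·0.75/576) = 0.018042.
Test statistic: z = 0.04861/0.018042 = 2.69.

z = 2.69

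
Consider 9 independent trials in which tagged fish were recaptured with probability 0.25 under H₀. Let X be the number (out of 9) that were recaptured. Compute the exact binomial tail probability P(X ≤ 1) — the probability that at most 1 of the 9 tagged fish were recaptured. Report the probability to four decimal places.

X is binomial with n = 9 and p = 0.25.
P(X ≤ 1) = C(9,0)·0.25^0·0.75^9 + C(9,1)·0.25^1·0.75^8.
= 0.075085 + 0.225254 = 0.3003.

P = 0.3003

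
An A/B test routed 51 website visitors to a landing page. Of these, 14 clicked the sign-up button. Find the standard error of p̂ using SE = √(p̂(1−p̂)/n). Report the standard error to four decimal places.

The sample proportion is 14/51 = 0.27451.
p̂(1−p̂) = 0.27451·0.72549 = 0.199154.
SE = √(0.199154/51) = √0.003904980 = 0.0625.

SE = 0.0625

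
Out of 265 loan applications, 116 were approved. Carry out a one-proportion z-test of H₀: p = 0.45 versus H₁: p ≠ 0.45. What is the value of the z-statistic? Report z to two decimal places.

Sample proportion p̂ = 116/265 = 0.43774.
SE₀ = √(0.45·0.55/265) = 0.030561.
z = (p̂ − p₀)/SE = (0.43774 − 0.45)/0.030561 = -0.40.

z = -0.40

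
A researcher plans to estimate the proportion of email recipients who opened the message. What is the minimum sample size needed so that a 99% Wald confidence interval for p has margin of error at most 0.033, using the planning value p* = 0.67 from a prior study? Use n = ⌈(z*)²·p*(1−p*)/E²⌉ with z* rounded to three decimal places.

For 99% confidence, z* = 2.576.
p*(1−p*) = 0.2211.
(z*)²·p*(1−p*)/E² = 6.635776·0.2211/0.001089 = 1347.264.
Rounding up, n = 1348.

n = 1348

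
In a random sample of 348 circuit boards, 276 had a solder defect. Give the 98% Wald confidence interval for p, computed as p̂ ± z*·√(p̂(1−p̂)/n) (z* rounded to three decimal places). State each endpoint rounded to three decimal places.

(0.743, 0.844)

The sample proportion is 276/348 = 0.79310.
SE = √(p̂(1−p̂)/n) = √(0.164090/348) = 0.021715.
For 98% confidence, z* = 2.326.
Margin of error: 2.326 × 0.021715 = 0.05051.
CI: 0.79310 ± 0.05051 = (0.743, 0.844).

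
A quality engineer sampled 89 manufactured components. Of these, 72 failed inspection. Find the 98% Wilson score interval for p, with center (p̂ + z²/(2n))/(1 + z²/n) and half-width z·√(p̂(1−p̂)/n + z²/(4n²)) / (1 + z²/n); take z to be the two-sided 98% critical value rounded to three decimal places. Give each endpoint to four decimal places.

(0.6955, 0.8870)

p̂ = 72/89 = 0.80899; z = 2.326, so z² = 5.410276.
1 + z²/n = 1.060790.
Adjusted center: (0.80899 + z²/(2n))/1.060790 = 0.79128.
Radicand: p̂(1−p̂)/n + z²/(4n²) = 0.001736247 + 0.000170757 = 0.001907004.
Half-width = z·√(radicand)/denom = 2.326·0.043669/1.060790 = 0.09575.
CI: 0.79128 ± 0.09575 = (0.6955, 0.8870).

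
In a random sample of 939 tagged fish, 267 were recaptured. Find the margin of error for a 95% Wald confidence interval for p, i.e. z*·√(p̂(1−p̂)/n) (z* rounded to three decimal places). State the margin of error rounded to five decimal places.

With x = 267 successes in n = 939, p̂ = 0.28435.
SE(p̂) = √(0.28435·0.71565/939) = 0.014721.
z* = 1.960 at the 95% level.
So ME = 0.02885.

ME = 0.02885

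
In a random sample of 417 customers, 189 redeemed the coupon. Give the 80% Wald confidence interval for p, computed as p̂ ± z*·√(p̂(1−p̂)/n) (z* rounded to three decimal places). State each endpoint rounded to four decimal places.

The sample proportion is 189/417 = 0.45324.
SE(p̂) = √(0.45324·0.54676/417) = 0.024378.
The 80% critical value is z* = 1.282.
Margin = 1.282·0.024378 = 0.03125.
So the interval runs from 0.4220 to 0.4845.

(0.4220, 0.4845)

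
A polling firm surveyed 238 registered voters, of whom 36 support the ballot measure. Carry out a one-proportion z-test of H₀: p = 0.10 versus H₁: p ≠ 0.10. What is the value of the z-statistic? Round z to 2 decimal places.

Sample proportion p̂ = 36/238 = 0.15126.
SE₀ = √(0.10·0.90/238) = 0.019446.
Test statistic: z = 0.05126/0.019446 = 2.64.

z = 2.64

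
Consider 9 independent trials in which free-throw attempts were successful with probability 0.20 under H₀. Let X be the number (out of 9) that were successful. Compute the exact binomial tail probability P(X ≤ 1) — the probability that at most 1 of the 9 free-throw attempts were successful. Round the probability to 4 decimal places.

P = 0.4362

X is binomial with n = 9 and p = 0.20.
P(X ≤ 1) = C(9,0)·0.20^0·0.80^9 + C(9,1)·0.20^1·0.80^8.
= 0.134218 + 0.301990 = 0.4362.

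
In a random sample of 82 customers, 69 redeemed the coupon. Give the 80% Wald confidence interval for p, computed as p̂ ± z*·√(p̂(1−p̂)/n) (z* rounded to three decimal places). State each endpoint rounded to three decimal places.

Sample proportion p̂ = 69/82 = 0.84146.
SE = √(p̂(1−p̂)/n) = √(0.133403/82) = 0.040334.
The 80% critical value is z* = 1.282.
Margin = 1.282·0.040334 = 0.05171.
So the interval runs from 0.790 to 0.893.

(0.790, 0.893)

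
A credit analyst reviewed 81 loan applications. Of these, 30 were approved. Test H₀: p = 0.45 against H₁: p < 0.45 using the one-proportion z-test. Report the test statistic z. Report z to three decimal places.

z = -1.441

p̂ = 30/81 = 0.37037.
Null standard error: √(0.45·0.55/81) = √0.003055556 = 0.055277.
z = (0.37037 − 0.45)/0.055277 = -0.07963/0.055277 = -1.441.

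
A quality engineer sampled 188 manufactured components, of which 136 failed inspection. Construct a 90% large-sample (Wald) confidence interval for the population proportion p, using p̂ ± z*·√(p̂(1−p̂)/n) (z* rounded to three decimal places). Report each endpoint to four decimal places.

(0.6697, 0.7771)

The sample proportion is 136/188 = 0.72340.
Standard error of p̂: √(0.200091/188) = √0.001064311 = 0.032624.
For 90% confidence, z* = 1.645.
Margin = 1.645·0.032624 = 0.05367.
Interval: 0.72340 ± 0.05367 → (0.6697, 0.7771).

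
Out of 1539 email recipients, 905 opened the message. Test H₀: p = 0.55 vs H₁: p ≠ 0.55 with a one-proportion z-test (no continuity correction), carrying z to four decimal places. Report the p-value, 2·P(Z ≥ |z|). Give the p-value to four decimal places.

p-value = 0.0027

With x = 905 successes in n = 1539, p̂ = 0.58804.
Null standard error: √(0.55·0.45/1539) = √0.000160819 = 0.012681.
z = (p̂ − p₀)/SE = (905/1539 − 0.55)/0.012681 ≈ 3.0000.
p-value = 2·P(Z ≥ |z|) with z = 3.0000 → 0.0027.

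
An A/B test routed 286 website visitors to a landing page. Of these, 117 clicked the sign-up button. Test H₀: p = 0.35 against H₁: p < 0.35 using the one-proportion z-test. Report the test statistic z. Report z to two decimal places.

z = 2.10

The sample proportion is 117/286 = 0.40909.
SE₀ = √(0.35·0.65/286) = 0.028204.
Test statistic: z = 0.05909/0.028204 = 2.10.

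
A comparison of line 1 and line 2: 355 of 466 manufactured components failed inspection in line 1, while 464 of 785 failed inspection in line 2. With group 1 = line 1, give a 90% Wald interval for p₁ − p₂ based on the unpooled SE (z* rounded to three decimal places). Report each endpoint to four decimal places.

(0.1273, 0.2142)

p̂₁ = 355/466 = 0.76180, p̂₂ = 464/785 = 0.59108; p̂₁ − p̂₂ = 0.17072.
Unpooled SE = √(p̂₁(1−p̂₁)/n₁ + p̂₂(1−p̂₂)/n₂) = √(0.000389398 + 0.000307903) = 0.026406.
For 90% confidence, z* = 1.645. Margin = 1.645·0.026406 = 0.04344.
CI: 0.17072 ± 0.04344 = (0.1273, 0.2142).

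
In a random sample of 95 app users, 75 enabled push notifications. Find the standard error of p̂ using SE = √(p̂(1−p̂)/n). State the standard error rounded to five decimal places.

SE = 0.04183

The sample proportion is 75/95 = 0.78947.
p̂(1−p̂) = 0.78947·0.21053 = 0.166207.
SE = √(0.166207/95) = √0.001749547 = 0.04183.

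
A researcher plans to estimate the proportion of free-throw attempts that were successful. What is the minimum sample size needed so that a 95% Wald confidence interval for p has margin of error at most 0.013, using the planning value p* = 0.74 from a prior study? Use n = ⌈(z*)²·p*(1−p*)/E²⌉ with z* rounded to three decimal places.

n = 4374

z* = 1.960 at the 95% level.
p*(1−p*) = 0.1924.
Required n before rounding: 3.841600 × 0.1924 / 0.013² = 4373.514.
⌈4373.514⌉ = 4374.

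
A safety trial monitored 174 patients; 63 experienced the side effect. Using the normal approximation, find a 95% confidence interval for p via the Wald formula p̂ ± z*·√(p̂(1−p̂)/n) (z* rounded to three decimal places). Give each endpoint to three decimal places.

With x = 63 successes in n = 174, p̂ = 0.36207.
Standard error of p̂: √(0.230975/174) = √0.001327443 = 0.036434.
For 95% confidence, z* = 1.960.
Margin = 1.960·0.036434 = 0.07141.
CI: 0.36207 ± 0.07141 = (0.291, 0.433).

(0.291, 0.433)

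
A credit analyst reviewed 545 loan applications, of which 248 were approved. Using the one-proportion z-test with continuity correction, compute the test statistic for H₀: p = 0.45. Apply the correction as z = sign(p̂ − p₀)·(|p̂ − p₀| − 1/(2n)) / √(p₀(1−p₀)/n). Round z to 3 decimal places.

The sample proportion is 248/545 = 0.45505. p̂ − p₀ = 0.005046.
1/(2n) = 0.000917.
Corrected numerator: |0.005046| − 0.000917 = 0.004129.
SE₀ = √(0.45·0.55/545) = 0.021310.
z = +0.004129/0.021310 = 0.194.

z = 0.194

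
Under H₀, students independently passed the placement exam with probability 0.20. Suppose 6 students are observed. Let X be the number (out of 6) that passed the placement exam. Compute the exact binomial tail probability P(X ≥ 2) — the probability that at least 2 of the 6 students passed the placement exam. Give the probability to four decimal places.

P = 0.3446

X ~ Binomial(n=6, p=0.20).
P(X ≥ 2) = Σ_{j=2}^{6} C(6,j)·0.20^j·0.80^{6−j}.
= 0.245760 + 0.081920 + 0.015360 + 0.001536 + 0.000064 = 0.3446.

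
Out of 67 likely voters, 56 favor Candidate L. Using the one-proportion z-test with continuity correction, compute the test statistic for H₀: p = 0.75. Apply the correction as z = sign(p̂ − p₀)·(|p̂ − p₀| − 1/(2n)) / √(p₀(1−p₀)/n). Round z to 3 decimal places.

The sample proportion is 56/67 = 0.83582. p̂ − p₀ = 0.085821.
Continuity correction 1/(2n) = 1/134 = 0.007463.
Corrected numerator: |0.085821| − 0.007463 = 0.078358.
Null standard error: √(0.75·0.25/67) = √0.002798507 = 0.052901.
z = (+)0.078358/0.052901 = 1.481.

z = 1.481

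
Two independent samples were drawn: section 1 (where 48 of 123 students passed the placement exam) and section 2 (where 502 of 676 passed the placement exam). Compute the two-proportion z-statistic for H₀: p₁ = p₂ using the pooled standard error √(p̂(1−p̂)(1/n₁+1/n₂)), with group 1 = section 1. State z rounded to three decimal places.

Sample proportions: p̂₁ = 48/123 = 0.39024 and p̂₂ = 502/676 = 0.74260.
Pooling: p̂ = 550/799 = 0.68836.
SE = √[p̂(1−p̂)(1/n₁+1/n₂)] = √[0.68836·0.31164·(1/123+1/676)] ≈ 0.045403.
z = -0.35236/0.045403 = -7.761.

z = -7.761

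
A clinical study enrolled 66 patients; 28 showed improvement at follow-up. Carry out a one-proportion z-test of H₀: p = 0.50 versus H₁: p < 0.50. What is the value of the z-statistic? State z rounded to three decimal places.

Sample proportion p̂ = 28/66 = 0.42424.
Null standard error: √(0.50·0.50/66) = √0.003787879 = 0.061546.
Test statistic: z = -0.07576/0.061546 = -1.231.

z = -1.231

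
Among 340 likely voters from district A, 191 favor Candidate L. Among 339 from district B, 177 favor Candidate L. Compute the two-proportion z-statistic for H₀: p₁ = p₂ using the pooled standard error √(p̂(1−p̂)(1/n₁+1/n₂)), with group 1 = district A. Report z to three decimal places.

Sample proportions: p̂₁ = 191/340 = 0.56176 and p̂₂ = 177/339 = 0.52212.
Pooled p̂ = (191+177)/(340+339) = 368/679 = 0.54197.
SE = √[p̂(1−p̂)(1/n₁+1/n₂)] = √[0.54197·0.45803·(1/340+1/339)] ≈ 0.038241.
z = (p̂₁ − p̂₂)/SE = (0.56176 − 0.52212)/0.038241 = 0.03964/0.038241 = 1.037.

z = 1.037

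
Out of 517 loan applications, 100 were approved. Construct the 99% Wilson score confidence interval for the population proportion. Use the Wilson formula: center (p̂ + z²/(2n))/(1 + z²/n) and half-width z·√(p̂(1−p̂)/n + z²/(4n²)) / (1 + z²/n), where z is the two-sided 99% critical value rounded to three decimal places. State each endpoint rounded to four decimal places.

(0.1527, 0.2419)

Here p̂ = 100/517 = 0.19342 and z = 2.576 (z² = 6.635776).
1 + z²/n = 1.012835.
Center = (0.19342 + 0.006418)/1.012835 = 0.19731.
Radicand: p̂(1−p̂)/n + z²/(4n²) = 0.000301762 + 0.000006207 = 0.000307969.
Half-width = 2.576·√0.000307969/1.012835 = 0.04463.
Interval: 0.19731 ± 0.04463 → (0.1527, 0.2419).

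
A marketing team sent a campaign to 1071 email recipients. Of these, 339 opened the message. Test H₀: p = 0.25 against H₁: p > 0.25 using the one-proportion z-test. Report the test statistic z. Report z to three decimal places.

z = 5.028

p̂ = 339/1071 = 0.31653.
Under H₀, SE = √(p₀(1−p₀)/n) = √(0.25·0.75/1071) = √0.000175070 = 0.013231.
Test statistic: z = 0.06653/0.013231 = 5.028.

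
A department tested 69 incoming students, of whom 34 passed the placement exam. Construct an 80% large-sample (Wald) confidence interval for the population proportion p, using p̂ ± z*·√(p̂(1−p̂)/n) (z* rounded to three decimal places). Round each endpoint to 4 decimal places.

The sample proportion is 34/69 = 0.49275.
SE = √(p̂(1−p̂)/n) = √(0.249947/69) = 0.060187.
z* = 1.282 at the 80% level.
Margin = 1.282·0.060187 = 0.07716.
Interval: 0.49275 ± 0.07716 → (0.4156, 0.5699).

(0.4156, 0.5699)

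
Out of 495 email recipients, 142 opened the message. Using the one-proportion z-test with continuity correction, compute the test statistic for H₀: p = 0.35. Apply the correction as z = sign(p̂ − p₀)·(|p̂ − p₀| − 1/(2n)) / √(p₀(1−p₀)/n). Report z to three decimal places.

z = -2.898

p̂ = 142/495 = 0.28687. p̂ − p₀ = -0.063131.
1/(2n) = 0.001010.
Corrected numerator: |-0.063131| − 0.001010 = 0.062121.
SE₀ = √(0.35·0.65/495) = 0.021438.
z = (−)0.062121/0.021438 = -2.898.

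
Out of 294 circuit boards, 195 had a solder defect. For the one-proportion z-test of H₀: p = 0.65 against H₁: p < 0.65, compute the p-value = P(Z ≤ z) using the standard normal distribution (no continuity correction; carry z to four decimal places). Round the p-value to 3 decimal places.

The sample proportion is 195/294 = 0.66327.
Under H₀, SE = √(p₀(1−p₀)/n) = √(0.65·0.35/294) = √0.000773810 = 0.027817.
Test statistic (full precision, shown to 4 dp): z = (195/294 − 0.65)/SE₀ ≈ 0.4769.
p-value = P(Z ≤ z) with z = 0.4769 → 0.683.

p-value = 0.683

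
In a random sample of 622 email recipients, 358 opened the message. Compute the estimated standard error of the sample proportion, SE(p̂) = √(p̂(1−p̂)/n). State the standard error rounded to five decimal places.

SE = 0.01982

p̂ = 358/622 = 0.57556.
p̂(1−p̂) = 0.57556·0.42444 = 0.244291.
SE = √(0.244291/622) = 0.01982.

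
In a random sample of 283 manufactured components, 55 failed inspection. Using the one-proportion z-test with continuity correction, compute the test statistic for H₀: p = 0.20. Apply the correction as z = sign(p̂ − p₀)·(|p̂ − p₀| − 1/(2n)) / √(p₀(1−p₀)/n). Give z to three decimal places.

p̂ = 55/283 = 0.19435. p̂ − p₀ = -0.005654.
Continuity correction 1/(2n) = 1/566 = 0.001767.
Corrected numerator: |-0.005654| − 0.001767 = 0.003887.
Under H₀, SE = √(p₀(1−p₀)/n) = √(0.20·0.80/283) = √0.000565371 = 0.023778.
z = −0.003887/0.023778 = -0.163.

z = -0.163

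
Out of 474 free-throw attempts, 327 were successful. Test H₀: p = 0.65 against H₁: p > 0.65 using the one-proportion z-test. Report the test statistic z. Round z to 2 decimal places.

z = 1.82

With x = 327 successes in n = 474, p̂ = 0.68987.
Null standard error: √(0.65·0.35/474) = √0.000479958 = 0.021908.
z = (0.68987 − 0.65)/0.021908 = 0.03987/0.021908 = 1.82.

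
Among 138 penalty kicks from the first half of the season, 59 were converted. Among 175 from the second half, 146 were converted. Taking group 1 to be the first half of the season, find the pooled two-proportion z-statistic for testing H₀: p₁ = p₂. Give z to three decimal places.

z = -7.516

p̂₁ = 59/138 = 0.42754, p̂₂ = 146/175 = 0.83429.
Pooling: p̂ = 205/313 = 0.65495.
SE = √[p̂(1−p̂)(1/n₁+1/n₂)] = √[0.65495·0.34505·(1/138+1/175)] ≈ 0.054120.
z = -0.40675/0.054120 = -7.516.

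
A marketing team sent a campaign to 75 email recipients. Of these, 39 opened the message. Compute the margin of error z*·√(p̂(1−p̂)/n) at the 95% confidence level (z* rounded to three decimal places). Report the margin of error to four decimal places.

ME = 0.1131

Sample proportion p̂ = 39/75 = 0.52000.
Standard error of p̂: √(0.249600/75) = √0.003328000 = 0.057689.
For 95% confidence, z* = 1.960.
So ME = 0.1131.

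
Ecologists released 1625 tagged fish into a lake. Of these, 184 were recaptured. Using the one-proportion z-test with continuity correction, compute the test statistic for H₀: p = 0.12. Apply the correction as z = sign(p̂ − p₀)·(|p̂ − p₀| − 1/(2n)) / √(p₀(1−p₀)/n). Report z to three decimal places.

Sample proportion p̂ = 184/1625 = 0.11323. p̂ − p₀ = -0.006769.
1/(2n) = 0.000308.
Corrected numerator: |-0.006769| − 0.000308 = 0.006461.
SE₀ = √(0.12·0.88/1625) = 0.008061.
z = −0.006461/0.008061 = -0.802.

z = -0.802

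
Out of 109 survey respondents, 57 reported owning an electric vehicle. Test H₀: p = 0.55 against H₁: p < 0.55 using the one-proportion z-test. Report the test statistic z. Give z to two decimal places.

z = -0.57

With x = 57 successes in n = 109, p̂ = 0.52294.
Null standard error: √(0.55·0.45/109) = √0.002270642 = 0.047651.
z = (0.52294 − 0.55)/0.047651 = -0.02706/0.047651 = -0.57.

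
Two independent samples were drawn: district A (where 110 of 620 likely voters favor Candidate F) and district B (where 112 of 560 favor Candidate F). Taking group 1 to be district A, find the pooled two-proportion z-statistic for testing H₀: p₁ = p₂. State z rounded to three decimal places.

z = -0.991

p̂₁ = 110/620 = 0.17742, p̂₂ = 112/560 = 0.20000.
Pooled p̂ = (110+112)/(620+560) = 222/1180 = 0.18814.
Pooled SE = √[0.1527406·0.00339862] ≈ 0.022784.
z = -0.02258/0.022784 = -0.991.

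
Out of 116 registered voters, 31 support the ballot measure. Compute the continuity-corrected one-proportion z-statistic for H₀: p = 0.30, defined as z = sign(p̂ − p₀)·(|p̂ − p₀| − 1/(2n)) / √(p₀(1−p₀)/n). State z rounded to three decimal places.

z = -0.669

p̂ = 31/116 = 0.26724. p̂ − p₀ = -0.032759.
Continuity correction 1/(2n) = 1/232 = 0.004310.
Corrected numerator: |-0.032759| − 0.004310 = 0.028449.
Under H₀, SE = √(p₀(1−p₀)/n) = √(0.30·0.70/116) = √0.001810345 = 0.042548.
z = (−)0.028449/0.042548 = -0.669.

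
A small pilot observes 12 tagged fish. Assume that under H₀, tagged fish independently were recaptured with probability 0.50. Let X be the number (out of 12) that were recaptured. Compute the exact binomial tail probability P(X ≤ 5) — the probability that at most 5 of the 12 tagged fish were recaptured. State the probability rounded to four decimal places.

P = 0.3872

X ~ Binomial(n=12, p=0.50).
P(X ≤ 5) = Σ_{j=0}^{5} C(12,j)·0.50^j·0.50^{12−j}.
= 0.000244 + 0.002930 + 0.016113 + 0.053711 + 0.120850 + 0.193359 = 0.3872.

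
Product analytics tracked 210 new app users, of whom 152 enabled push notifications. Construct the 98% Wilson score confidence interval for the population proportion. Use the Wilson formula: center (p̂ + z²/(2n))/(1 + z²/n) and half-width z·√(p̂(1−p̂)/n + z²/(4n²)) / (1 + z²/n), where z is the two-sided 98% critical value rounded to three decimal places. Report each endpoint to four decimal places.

p̂ = 152/210 = 0.72381; z = 2.326, so z² = 5.410276.
Denominator 1 + z²/n = 1 + 5.410276/210 = 1.025763.
Center = (0.72381 + 0.012882)/1.025763 = 0.71819.
Radicand: p̂(1−p̂)/n + z²/(4n²) = 0.000951949 + 0.000030670 = 0.000982619.
Half-width = 2.326·√0.000982619/1.025763 = 0.07108.
So the interval runs from 0.6471 to 0.7893.

(0.6471, 0.7893)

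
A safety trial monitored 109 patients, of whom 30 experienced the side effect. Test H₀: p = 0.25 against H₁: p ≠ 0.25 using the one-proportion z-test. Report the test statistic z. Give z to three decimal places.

z = 0.608

Sample proportion p̂ = 30/109 = 0.27523.
Under H₀, SE = √(p₀(1−p₀)/n) = √(0.25·0.75/109) = √0.001720183 = 0.041475.
z = (0.27523 − 0.25)/0.041475 = 0.02523/0.041475 = 0.608.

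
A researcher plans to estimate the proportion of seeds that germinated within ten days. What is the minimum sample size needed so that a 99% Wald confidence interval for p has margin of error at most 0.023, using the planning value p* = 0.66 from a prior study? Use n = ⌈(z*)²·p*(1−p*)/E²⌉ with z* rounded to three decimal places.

n = 2815

z* = 2.576 at the 99% level.
p*(1−p*) = 0.2244.
Required n before rounding: 6.635776 × 0.2244 / 0.023² = 2814.874.
Rounding up, n = 2815.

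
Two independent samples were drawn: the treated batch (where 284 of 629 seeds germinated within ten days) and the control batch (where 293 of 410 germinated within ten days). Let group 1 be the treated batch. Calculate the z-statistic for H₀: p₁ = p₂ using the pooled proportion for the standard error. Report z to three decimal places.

z = -8.342

Sample proportions: p̂₁ = 284/629 = 0.45151 and p̂₂ = 293/410 = 0.71463.
Pooled p̂ = (284+293)/(629+410) = 577/1039 = 0.55534.
Pooled SE = √[0.2469373·0.00402885] ≈ 0.031542.
z = (p̂₁ − p̂₂)/SE = (0.45151 − 0.71463)/0.031542 = -0.26312/0.031542 = -8.342.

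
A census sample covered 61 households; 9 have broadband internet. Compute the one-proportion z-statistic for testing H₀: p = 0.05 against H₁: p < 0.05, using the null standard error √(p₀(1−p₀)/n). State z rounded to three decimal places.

z = 3.495

With x = 9 successes in n = 61, p̂ = 0.14754.
Null standard error: √(0.05·0.95/61) = √0.000778689 = 0.027905.
z = (0.14754 − 0.05)/0.027905 = 0.09754/0.027905 = 3.495.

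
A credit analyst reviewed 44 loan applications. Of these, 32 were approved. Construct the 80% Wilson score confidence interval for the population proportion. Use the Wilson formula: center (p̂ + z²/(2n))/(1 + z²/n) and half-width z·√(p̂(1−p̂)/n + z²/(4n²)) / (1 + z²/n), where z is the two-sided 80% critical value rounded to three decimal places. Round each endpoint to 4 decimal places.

Here p̂ = 32/44 = 0.72727 and z = 1.282 (z² = 1.643524).
Denominator 1 + z²/n = 1 + 1.643524/44 = 1.037353.
Center = (0.72727 + 0.018676)/1.037353 = 0.71909.
Radicand: p̂(1−p̂)/n + z²/(4n²) = 0.004507889 + 0.000212232 = 0.004720121.
Half-width = 1.282·√0.004720121/1.037353 = 0.08491.
CI: 0.71909 ± 0.08491 = (0.6342, 0.8040).

(0.6342, 0.8040)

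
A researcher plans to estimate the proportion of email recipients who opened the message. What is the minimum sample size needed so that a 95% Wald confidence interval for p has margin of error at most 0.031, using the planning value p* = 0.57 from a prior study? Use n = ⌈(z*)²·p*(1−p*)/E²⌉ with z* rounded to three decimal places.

For 95% confidence, z* = 1.960.
p*(1−p*) = 0.2451.
Required n before rounding: 3.841600 × 0.2451 / 0.031² = 979.788.
⌈979.788⌉ = 980.

n = 980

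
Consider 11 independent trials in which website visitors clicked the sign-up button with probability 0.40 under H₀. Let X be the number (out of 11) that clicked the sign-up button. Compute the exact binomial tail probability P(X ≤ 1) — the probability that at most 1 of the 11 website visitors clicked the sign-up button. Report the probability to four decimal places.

X is binomial with n = 11 and p = 0.40.
P(X ≤ 1) = C(11,0)·0.40^0·0.60^11 + C(11,1)·0.40^1·0.60^10.
= 0.003628 + 0.026605 = 0.0302.

P = 0.0302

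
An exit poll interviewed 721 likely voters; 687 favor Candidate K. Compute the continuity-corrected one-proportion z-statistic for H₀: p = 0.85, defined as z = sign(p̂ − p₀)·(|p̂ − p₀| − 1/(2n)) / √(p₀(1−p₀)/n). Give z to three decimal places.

With x = 687 successes in n = 721, p̂ = 0.95284. p̂ − p₀ = 0.102843.
1/(2n) = 0.000693.
Corrected numerator: |0.102843| − 0.000693 = 0.102150.
Under H₀, SE = √(p₀(1−p₀)/n) = √(0.85·0.15/721) = √0.000176838 = 0.013298.
z = +0.102150/0.013298 = 7.682.

z = 7.682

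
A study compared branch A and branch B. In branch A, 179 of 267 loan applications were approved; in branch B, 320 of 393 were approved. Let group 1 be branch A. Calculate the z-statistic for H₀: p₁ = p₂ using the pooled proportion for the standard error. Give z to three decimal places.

p̂₁ = 179/267 = 0.67041, p̂₂ = 320/393 = 0.81425.
Pooling: p̂ = 499/660 = 0.75606.
SE = √[p̂(1−p̂)(1/n₁+1/n₂)] = √[0.75606·0.24394·(1/267+1/393)] ≈ 0.034060.
z = (p̂₁ − p̂₂)/SE = (0.67041 − 0.81425)/0.034060 = -0.14384/0.034060 = -4.223.

z = -4.223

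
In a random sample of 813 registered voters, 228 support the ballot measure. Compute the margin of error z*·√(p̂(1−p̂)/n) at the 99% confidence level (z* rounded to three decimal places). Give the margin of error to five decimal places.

ME = 0.04058

The sample proportion is 228/813 = 0.28044.
SE = √(p̂(1−p̂)/n) = √(0.201795/813) = 0.015755.
For 99% confidence, z* = 2.576.
So ME = 0.04058.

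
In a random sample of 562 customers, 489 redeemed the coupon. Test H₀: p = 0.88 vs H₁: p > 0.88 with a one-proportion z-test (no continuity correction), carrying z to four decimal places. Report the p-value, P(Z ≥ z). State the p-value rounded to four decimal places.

p-value = 0.7648

p̂ = 489/562 = 0.87011.
Under H₀, SE = √(p₀(1−p₀)/n) = √(0.88·0.12/562) = √0.000187900 = 0.013708.
z = (p̂ − p₀)/SE = (489/562 − 0.88)/0.013708 ≈ -0.7217.
p-value = P(Z ≥ z) with z = -0.7217 → 0.7648.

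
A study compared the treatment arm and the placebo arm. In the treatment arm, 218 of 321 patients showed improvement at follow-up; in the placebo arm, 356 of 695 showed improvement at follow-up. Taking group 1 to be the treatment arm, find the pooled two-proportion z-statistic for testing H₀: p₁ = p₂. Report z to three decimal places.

z = 4.989

Sample proportions: p̂₁ = 218/321 = 0.67913 and p̂₂ = 356/695 = 0.51223.
Pooled p̂ = (218+356)/(321+695) = 574/1016 = 0.56496.
SE = √[p̂(1−p̂)(1/n₁+1/n₂)] = √[0.56496·0.43504·(1/321+1/695)] ≈ 0.033456.
z = 0.16690/0.033456 = 4.989.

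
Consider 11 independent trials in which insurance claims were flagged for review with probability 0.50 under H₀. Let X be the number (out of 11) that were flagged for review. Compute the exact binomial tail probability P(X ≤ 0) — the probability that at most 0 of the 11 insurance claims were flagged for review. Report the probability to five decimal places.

X ~ Binomial(n=11, p=0.50).
P(X ≤ 0) = C(11,0)·0.50^0·0.50^11.
= 0.000488 = 0.00049.

P = 0.00049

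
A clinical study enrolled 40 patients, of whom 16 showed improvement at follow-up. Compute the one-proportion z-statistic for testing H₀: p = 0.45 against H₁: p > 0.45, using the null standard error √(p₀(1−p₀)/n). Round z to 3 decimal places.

Sample proportion p̂ = 16/40 = 0.40000.
Under H₀, SE = √(p₀(1−p₀)/n) = √(0.45·0.55/40) = √0.006187500 = 0.078661.
Test statistic: z = -0.05000/0.078661 = -0.636.

z = -0.636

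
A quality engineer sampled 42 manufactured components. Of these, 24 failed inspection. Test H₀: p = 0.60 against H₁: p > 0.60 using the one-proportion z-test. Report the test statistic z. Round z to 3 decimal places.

z = -0.378

p̂ = 24/42 = 0.57143.
SE₀ = √(0.60·0.40/42) = 0.075593.
z = (0.57143 − 0.60)/0.075593 = -0.02857/0.075593 = -0.378.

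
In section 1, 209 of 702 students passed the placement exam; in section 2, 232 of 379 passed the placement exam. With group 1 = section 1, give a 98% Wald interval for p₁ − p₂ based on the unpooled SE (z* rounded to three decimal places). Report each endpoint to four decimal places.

(-0.3851, -0.2437)

p̂₁ = 0.29772, p̂₂ = 0.61214, so the observed difference is -0.31442.
Unpooled SE = √(p̂₁(1−p̂₁)/n₁ + p̂₂(1−p̂₂)/n₂) = √(0.000297839 + 0.000626452) = 0.030402.
The 98% critical value is z* = 2.326. Margin of error = 0.07072.
Interval: -0.31442 ± 0.07072 → (-0.3851, -0.2437).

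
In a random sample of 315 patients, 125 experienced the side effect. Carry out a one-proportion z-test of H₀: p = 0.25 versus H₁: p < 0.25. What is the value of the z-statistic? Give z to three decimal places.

z = 6.018

p̂ = 125/315 = 0.39683.
Under H₀, SE = √(p₀(1−p₀)/n) = √(0.25·0.75/315) = √0.000595238 = 0.024398.
z = (0.39683 − 0.25)/0.024398 = 0.14683/0.024398 = 6.018.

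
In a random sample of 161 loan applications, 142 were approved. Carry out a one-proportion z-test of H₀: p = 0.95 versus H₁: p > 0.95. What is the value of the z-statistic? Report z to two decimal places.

z = -3.96

p̂ = 142/161 = 0.88199.
Null standard error: √(0.95·0.05/161) = √0.000295031 = 0.017176.
z = (0.88199 − 0.95)/0.017176 = -0.06801/0.017176 = -3.96.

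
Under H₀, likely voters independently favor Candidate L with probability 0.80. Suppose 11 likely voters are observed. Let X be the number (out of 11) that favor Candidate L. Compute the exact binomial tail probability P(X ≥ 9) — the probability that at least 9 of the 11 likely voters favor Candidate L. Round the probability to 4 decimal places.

P = 0.6174

X ~ Binomial(n=11, p=0.80).
P(X ≥ 9) = C(11,9)·0.80^9·0.20^2 + C(11,10)·0.80^10·0.20^1 + C(11,11)·0.80^11·0.20^0.
= 0.295279 + 0.236223 + 0.085899 = 0.6174.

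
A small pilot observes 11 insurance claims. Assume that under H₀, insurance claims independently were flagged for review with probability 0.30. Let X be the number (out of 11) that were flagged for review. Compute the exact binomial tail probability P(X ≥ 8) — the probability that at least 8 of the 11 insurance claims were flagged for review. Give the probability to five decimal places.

P = 0.00429

X ~ Binomial(n=11, p=0.30).
P(X ≥ 8) = C(11,8)·0.30^8·0.70^3 + C(11,9)·0.30^9·0.70^2 + C(11,10)·0.30^10·0.70^1 + C(11,11)·0.30^11·0.70^0.
= 0.003713 + 0.000530 + 0.000045 + 0.000002 = 0.00429.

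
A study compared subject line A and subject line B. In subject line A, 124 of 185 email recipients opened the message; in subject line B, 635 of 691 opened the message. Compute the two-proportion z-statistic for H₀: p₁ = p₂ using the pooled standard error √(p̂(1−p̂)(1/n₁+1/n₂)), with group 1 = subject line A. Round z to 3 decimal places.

Sample proportions: p̂₁ = 124/185 = 0.67027 and p̂₂ = 635/691 = 0.91896.
Pooled p̂ = (124+635)/(185+691) = 759/876 = 0.86644.
Pooled SE = √[0.1157229·0.00685258] ≈ 0.028160.
z = (p̂₁ − p̂₂)/SE = (0.67027 − 0.91896)/0.028160 = -0.24869/0.028160 = -8.831.

z = -8.831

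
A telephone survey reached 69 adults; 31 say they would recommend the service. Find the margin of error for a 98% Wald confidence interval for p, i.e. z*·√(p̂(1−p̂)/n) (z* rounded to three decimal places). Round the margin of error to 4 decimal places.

p̂ = 31/69 = 0.44928.
SE(p̂) = √(0.44928·0.55072/69) = 0.059882.
z* = 2.326 at the 98% level.
So ME = 0.1393.

ME = 0.1393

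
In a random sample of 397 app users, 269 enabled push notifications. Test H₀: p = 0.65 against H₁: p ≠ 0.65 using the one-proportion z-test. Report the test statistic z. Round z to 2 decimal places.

Sample proportion p̂ = 269/397 = 0.67758.
Under H₀, SE = √(p₀(1−p₀)/n) = √(0.65·0.35/397) = √0.000573048 = 0.023938.
Test statistic: z = 0.02758/0.023938 = 1.15.

z = 1.15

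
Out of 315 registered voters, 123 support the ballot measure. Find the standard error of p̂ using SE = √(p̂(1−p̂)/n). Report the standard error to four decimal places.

SE = 0.0275

The sample proportion is 123/315 = 0.39048.
p̂(1−p̂) = 0.238005.
Dividing by n and taking the root: √0.000755571 = 0.0275.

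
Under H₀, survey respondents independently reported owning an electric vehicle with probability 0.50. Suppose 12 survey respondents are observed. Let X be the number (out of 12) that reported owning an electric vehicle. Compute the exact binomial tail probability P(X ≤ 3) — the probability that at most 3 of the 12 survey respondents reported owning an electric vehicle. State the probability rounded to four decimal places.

X is binomial with n = 12 and p = 0.50.
P(X ≤ 3) = C(12,0)·0.50^0·0.50^12 + C(12,1)·0.50^1·0.50^11 + C(12,2)·0.50^2·0.50^10 + C(12,3)·0.50^3·0.50^9.
= 0.000244 + 0.002930 + 0.016113 + 0.053711 = 0.0730.

P = 0.0730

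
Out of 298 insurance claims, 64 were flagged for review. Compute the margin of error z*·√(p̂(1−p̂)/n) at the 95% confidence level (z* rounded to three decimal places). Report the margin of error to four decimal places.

p̂ = 64/298 = 0.21477.
Standard error of p̂: √(0.168641/298) = √0.000565910 = 0.023789.
z* = 1.960 at the 95% level.
ME = 1.960·0.023789 = 0.0466.

ME = 0.0466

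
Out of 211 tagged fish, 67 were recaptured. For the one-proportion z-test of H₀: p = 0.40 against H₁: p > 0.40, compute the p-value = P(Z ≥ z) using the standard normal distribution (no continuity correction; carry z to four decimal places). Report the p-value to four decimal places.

Sample proportion p̂ = 67/211 = 0.31754.
Under H₀, SE = √(p₀(1−p₀)/n) = √(0.40·0.60/211) = √0.001137441 = 0.033726.
Test statistic (full precision, shown to 4 dp): z = (67/211 − 0.40)/SE₀ ≈ -2.4451.
From the standard normal, P(Z ≥ z) = 0.9928.

p-value = 0.9928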